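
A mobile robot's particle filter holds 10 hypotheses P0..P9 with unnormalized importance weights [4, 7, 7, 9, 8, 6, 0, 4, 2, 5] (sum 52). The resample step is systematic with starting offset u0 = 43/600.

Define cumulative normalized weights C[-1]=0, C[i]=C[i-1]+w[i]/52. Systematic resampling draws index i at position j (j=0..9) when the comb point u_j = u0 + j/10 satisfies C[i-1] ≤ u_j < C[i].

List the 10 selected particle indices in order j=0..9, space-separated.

C = [1/13, 11/52, 9/26, 27/52, 35/52, 41/52, 41/52, 45/52, 47/52, 1]
j=0: u_0=43/600 ∈ [0, 1/13) → index 0
j=1: u_1=103/600 ∈ [1/13, 11/52) → index 1
j=2: u_2=163/600 ∈ [11/52, 9/26) → index 2
j=3: u_3=223/600 ∈ [9/26, 27/52) → index 3
j=4: u_4=283/600 ∈ [9/26, 27/52) → index 3
j=5: u_5=343/600 ∈ [27/52, 35/52) → index 4
j=6: u_6=403/600 ∈ [27/52, 35/52) → index 4
j=7: u_7=463/600 ∈ [35/52, 41/52) → index 5
j=8: u_8=523/600 ∈ [45/52, 47/52) → index 8
j=9: u_9=583/600 ∈ [47/52, 1) → index 9

0 1 2 3 3 4 4 5 8 9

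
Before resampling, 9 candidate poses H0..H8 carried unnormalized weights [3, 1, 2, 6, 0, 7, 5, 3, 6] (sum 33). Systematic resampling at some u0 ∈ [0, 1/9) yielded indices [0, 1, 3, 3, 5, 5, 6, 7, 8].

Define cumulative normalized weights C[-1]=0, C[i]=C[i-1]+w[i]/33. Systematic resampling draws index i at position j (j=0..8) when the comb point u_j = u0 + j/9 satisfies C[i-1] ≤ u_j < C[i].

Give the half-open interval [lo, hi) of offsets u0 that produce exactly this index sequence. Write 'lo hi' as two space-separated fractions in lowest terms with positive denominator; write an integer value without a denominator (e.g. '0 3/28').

C = [1/11, 4/33, 2/11, 4/11, 4/11, 19/33, 8/11, 9/11, 1]
j=0 picked index 0: u0 ∈ [0, 1/11)
j=1 picked index 1: u0 ∈ [-2/99, 1/99)
j=2 picked index 3: u0 ∈ [-4/99, 14/99)
j=3 picked index 3: u0 ∈ [-5/33, 1/33)
j=4 picked index 5: u0 ∈ [-8/99, 13/99)
j=5 picked index 5: u0 ∈ [-19/99, 2/99)
j=6 picked index 6: u0 ∈ [-1/11, 2/33)
j=7 picked index 7: u0 ∈ [-5/99, 4/99)
j=8 picked index 8: u0 ∈ [-7/99, 1/9)
intersection: [0, 1/99)

0 1/99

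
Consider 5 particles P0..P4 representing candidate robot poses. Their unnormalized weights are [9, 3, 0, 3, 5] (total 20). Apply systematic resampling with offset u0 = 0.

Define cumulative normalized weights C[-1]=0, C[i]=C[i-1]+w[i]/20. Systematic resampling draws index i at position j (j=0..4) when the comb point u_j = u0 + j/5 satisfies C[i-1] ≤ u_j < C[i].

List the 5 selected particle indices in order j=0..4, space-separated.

0 0 0 3 4

C = [9/20, 3/5, 3/5, 3/4, 1]
j=0: u_0=0 ∈ [0, 9/20) → index 0
j=1: u_1=1/5 ∈ [0, 9/20) → index 0
j=2: u_2=2/5 ∈ [0, 9/20) → index 0
j=3: u_3=3/5 ∈ [3/5, 3/4) → index 3
j=4: u_4=4/5 ∈ [3/4, 1) → index 4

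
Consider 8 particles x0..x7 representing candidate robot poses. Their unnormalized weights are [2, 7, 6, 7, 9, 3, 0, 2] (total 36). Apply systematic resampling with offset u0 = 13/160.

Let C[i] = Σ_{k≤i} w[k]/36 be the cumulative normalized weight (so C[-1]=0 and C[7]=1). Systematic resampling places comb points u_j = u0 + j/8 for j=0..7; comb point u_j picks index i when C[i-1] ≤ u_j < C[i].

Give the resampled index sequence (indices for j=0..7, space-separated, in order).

C = [1/18, 1/4, 5/12, 11/18, 31/36, 17/18, 17/18, 1]
j=0: u_0=13/160 ∈ [1/18, 1/4) → index 1
j=1: u_1=33/160 ∈ [1/18, 1/4) → index 1
j=2: u_2=53/160 ∈ [1/4, 5/12) → index 2
j=3: u_3=73/160 ∈ [5/12, 11/18) → index 3
j=4: u_4=93/160 ∈ [5/12, 11/18) → index 3
j=5: u_5=113/160 ∈ [11/18, 31/36) → index 4
j=6: u_6=133/160 ∈ [11/18, 31/36) → index 4
j=7: u_7=153/160 ∈ [17/18, 1) → index 7

1 1 2 3 3 4 4 7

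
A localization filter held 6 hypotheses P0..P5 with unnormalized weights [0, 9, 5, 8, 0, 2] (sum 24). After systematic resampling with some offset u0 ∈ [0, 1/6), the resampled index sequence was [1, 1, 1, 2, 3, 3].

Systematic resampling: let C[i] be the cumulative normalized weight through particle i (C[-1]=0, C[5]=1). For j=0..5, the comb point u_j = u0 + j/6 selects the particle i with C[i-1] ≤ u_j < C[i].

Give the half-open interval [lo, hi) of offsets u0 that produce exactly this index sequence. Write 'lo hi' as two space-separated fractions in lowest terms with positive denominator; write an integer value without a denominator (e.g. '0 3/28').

C = [0, 3/8, 7/12, 11/12, 11/12, 1]
j=0 picked index 1: u0 ∈ [0, 3/8)
j=1 picked index 1: u0 ∈ [-1/6, 5/24)
j=2 picked index 1: u0 ∈ [-1/3, 1/24)
j=3 picked index 2: u0 ∈ [-1/8, 1/12)
j=4 picked index 3: u0 ∈ [-1/12, 1/4)
j=5 picked index 3: u0 ∈ [-1/4, 1/12)
intersection: [0, 1/24)

0 1/24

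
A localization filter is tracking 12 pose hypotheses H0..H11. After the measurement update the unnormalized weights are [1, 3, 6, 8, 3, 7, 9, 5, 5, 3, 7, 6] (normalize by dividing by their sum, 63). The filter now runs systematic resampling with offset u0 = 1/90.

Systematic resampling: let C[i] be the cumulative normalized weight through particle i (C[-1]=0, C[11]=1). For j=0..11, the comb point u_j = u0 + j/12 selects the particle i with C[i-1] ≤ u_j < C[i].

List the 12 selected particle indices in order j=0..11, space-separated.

C = [1/63, 4/63, 10/63, 2/7, 1/3, 4/9, 37/63, 2/3, 47/63, 50/63, 19/21, 1]
j=0: u_0=1/90 ∈ [0, 1/63) → index 0
j=1: u_1=17/180 ∈ [4/63, 10/63) → index 2
j=2: u_2=8/45 ∈ [10/63, 2/7) → index 3
j=3: u_3=47/180 ∈ [10/63, 2/7) → index 3
j=4: u_4=31/90 ∈ [1/3, 4/9) → index 5
j=5: u_5=77/180 ∈ [1/3, 4/9) → index 5
j=6: u_6=23/45 ∈ [4/9, 37/63) → index 6
j=7: u_7=107/180 ∈ [37/63, 2/3) → index 7
j=8: u_8=61/90 ∈ [2/3, 47/63) → index 8
j=9: u_9=137/180 ∈ [47/63, 50/63) → index 9
j=10: u_10=38/45 ∈ [50/63, 19/21) → index 10
j=11: u_11=167/180 ∈ [19/21, 1) → index 11

0 2 3 3 5 5 6 7 8 9 10 11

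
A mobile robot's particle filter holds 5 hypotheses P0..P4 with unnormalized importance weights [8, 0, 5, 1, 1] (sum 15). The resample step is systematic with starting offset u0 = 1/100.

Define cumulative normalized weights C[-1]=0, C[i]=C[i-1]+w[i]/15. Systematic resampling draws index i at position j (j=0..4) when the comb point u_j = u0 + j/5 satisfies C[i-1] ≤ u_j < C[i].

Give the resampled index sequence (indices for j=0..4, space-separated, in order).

0 0 0 2 2

C = [8/15, 8/15, 13/15, 14/15, 1]
j=0: u_0=1/100 ∈ [0, 8/15) → index 0
j=1: u_1=21/100 ∈ [0, 8/15) → index 0
j=2: u_2=41/100 ∈ [0, 8/15) → index 0
j=3: u_3=61/100 ∈ [8/15, 13/15) → index 2
j=4: u_4=81/100 ∈ [8/15, 13/15) → index 2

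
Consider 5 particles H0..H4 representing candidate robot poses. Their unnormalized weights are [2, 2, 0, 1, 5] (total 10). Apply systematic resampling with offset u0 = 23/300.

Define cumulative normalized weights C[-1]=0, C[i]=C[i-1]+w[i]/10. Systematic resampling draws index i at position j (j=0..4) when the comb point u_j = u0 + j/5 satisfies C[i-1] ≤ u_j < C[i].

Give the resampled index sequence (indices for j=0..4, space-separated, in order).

0 1 3 4 4

C = [1/5, 2/5, 2/5, 1/2, 1]
j=0: u_0=23/300 ∈ [0, 1/5) → index 0
j=1: u_1=83/300 ∈ [1/5, 2/5) → index 1
j=2: u_2=143/300 ∈ [2/5, 1/2) → index 3
j=3: u_3=203/300 ∈ [1/2, 1) → index 4
j=4: u_4=263/300 ∈ [1/2, 1) → index 4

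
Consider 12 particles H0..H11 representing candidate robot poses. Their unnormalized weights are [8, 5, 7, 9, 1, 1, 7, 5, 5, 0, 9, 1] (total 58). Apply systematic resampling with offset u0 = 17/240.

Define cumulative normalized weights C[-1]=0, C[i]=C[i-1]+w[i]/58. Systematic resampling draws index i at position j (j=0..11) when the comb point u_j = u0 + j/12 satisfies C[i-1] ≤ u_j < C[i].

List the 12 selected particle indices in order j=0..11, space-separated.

C = [4/29, 13/58, 10/29, 1/2, 15/29, 31/58, 19/29, 43/58, 24/29, 24/29, 57/58, 1]
j=0: u_0=17/240 ∈ [0, 4/29) → index 0
j=1: u_1=37/240 ∈ [4/29, 13/58) → index 1
j=2: u_2=19/80 ∈ [13/58, 10/29) → index 2
j=3: u_3=77/240 ∈ [13/58, 10/29) → index 2
j=4: u_4=97/240 ∈ [10/29, 1/2) → index 3
j=5: u_5=39/80 ∈ [10/29, 1/2) → index 3
j=6: u_6=137/240 ∈ [31/58, 19/29) → index 6
j=7: u_7=157/240 ∈ [31/58, 19/29) → index 6
j=8: u_8=59/80 ∈ [19/29, 43/58) → index 7
j=9: u_9=197/240 ∈ [43/58, 24/29) → index 8
j=10: u_10=217/240 ∈ [24/29, 57/58) → index 10
j=11: u_11=79/80 ∈ [57/58, 1) → index 11

0 1 2 2 3 3 6 6 7 8 10 11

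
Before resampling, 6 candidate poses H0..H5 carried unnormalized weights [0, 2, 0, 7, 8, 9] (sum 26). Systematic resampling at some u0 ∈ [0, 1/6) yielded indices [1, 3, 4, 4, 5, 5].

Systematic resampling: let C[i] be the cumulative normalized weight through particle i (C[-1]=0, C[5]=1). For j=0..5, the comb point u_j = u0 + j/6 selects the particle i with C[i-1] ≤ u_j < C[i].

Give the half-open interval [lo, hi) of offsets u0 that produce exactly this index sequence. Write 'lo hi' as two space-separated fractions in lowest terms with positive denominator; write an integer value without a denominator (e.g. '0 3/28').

1/78 1/13

C = [0, 1/13, 1/13, 9/26, 17/26, 1]
j=0 picked index 1: u0 ∈ [0, 1/13)
j=1 picked index 3: u0 ∈ [-7/78, 7/39)
j=2 picked index 4: u0 ∈ [1/78, 25/78)
j=3 picked index 4: u0 ∈ [-2/13, 2/13)
j=4 picked index 5: u0 ∈ [-1/78, 1/3)
j=5 picked index 5: u0 ∈ [-7/39, 1/6)
intersection: [1/78, 1/13)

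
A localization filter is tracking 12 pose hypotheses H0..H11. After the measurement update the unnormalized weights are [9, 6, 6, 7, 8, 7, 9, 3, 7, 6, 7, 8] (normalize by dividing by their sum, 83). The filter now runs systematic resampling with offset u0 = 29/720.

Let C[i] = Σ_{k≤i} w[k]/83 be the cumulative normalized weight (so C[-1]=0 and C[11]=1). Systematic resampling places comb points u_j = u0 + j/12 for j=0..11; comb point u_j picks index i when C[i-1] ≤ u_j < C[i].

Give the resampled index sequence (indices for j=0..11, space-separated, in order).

0 1 2 3 4 5 6 6 8 9 10 11

C = [9/83, 15/83, 21/83, 28/83, 36/83, 43/83, 52/83, 55/83, 62/83, 68/83, 75/83, 1]
j=0: u_0=29/720 ∈ [0, 9/83) → index 0
j=1: u_1=89/720 ∈ [9/83, 15/83) → index 1
j=2: u_2=149/720 ∈ [15/83, 21/83) → index 2
j=3: u_3=209/720 ∈ [21/83, 28/83) → index 3
j=4: u_4=269/720 ∈ [28/83, 36/83) → index 4
j=5: u_5=329/720 ∈ [36/83, 43/83) → index 5
j=6: u_6=389/720 ∈ [43/83, 52/83) → index 6
j=7: u_7=449/720 ∈ [43/83, 52/83) → index 6
j=8: u_8=509/720 ∈ [55/83, 62/83) → index 8
j=9: u_9=569/720 ∈ [62/83, 68/83) → index 9
j=10: u_10=629/720 ∈ [68/83, 75/83) → index 10
j=11: u_11=689/720 ∈ [75/83, 1) → index 11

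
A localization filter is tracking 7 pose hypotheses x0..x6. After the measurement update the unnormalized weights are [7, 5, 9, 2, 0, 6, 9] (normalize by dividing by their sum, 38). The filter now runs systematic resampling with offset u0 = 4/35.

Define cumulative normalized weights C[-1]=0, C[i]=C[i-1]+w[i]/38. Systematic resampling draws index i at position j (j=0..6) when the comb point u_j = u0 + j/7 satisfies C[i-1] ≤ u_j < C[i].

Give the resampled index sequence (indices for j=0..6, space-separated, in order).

0 1 2 2 5 6 6

C = [7/38, 6/19, 21/38, 23/38, 23/38, 29/38, 1]
j=0: u_0=4/35 ∈ [0, 7/38) → index 0
j=1: u_1=9/35 ∈ [7/38, 6/19) → index 1
j=2: u_2=2/5 ∈ [6/19, 21/38) → index 2
j=3: u_3=19/35 ∈ [6/19, 21/38) → index 2
j=4: u_4=24/35 ∈ [23/38, 29/38) → index 5
j=5: u_5=29/35 ∈ [29/38, 1) → index 6
j=6: u_6=34/35 ∈ [29/38, 1) → index 6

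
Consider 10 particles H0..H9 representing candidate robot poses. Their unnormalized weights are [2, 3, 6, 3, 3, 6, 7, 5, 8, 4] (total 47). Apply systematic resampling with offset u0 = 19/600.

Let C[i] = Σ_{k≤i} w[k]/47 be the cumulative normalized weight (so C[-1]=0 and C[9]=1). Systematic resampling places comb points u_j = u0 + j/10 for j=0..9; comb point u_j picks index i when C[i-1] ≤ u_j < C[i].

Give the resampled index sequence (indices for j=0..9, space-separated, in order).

C = [2/47, 5/47, 11/47, 14/47, 17/47, 23/47, 30/47, 35/47, 43/47, 1]
j=0: u_0=19/600 ∈ [0, 2/47) → index 0
j=1: u_1=79/600 ∈ [5/47, 11/47) → index 2
j=2: u_2=139/600 ∈ [5/47, 11/47) → index 2
j=3: u_3=199/600 ∈ [14/47, 17/47) → index 4
j=4: u_4=259/600 ∈ [17/47, 23/47) → index 5
j=5: u_5=319/600 ∈ [23/47, 30/47) → index 6
j=6: u_6=379/600 ∈ [23/47, 30/47) → index 6
j=7: u_7=439/600 ∈ [30/47, 35/47) → index 7
j=8: u_8=499/600 ∈ [35/47, 43/47) → index 8
j=9: u_9=559/600 ∈ [43/47, 1) → index 9

0 2 2 4 5 6 6 7 8 9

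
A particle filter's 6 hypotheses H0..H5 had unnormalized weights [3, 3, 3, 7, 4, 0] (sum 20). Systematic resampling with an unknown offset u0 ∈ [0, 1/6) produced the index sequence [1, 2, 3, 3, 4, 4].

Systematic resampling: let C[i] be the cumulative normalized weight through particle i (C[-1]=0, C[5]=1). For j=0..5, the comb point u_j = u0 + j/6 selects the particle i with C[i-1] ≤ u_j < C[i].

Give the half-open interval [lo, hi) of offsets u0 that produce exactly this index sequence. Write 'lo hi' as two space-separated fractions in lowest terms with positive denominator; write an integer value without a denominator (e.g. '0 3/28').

C = [3/20, 3/10, 9/20, 4/5, 1, 1]
j=0 picked index 1: u0 ∈ [3/20, 3/10)
j=1 picked index 2: u0 ∈ [2/15, 17/60)
j=2 picked index 3: u0 ∈ [7/60, 7/15)
j=3 picked index 3: u0 ∈ [-1/20, 3/10)
j=4 picked index 4: u0 ∈ [2/15, 1/3)
j=5 picked index 4: u0 ∈ [-1/30, 1/6)
intersection: [3/20, 1/6)

3/20 1/6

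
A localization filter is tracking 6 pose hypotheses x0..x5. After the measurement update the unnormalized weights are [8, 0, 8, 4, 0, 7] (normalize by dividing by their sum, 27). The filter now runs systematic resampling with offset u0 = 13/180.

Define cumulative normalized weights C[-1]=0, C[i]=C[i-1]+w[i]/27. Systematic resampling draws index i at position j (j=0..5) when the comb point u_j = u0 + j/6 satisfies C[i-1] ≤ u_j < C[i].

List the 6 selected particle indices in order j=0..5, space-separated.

C = [8/27, 8/27, 16/27, 20/27, 20/27, 1]
j=0: u_0=13/180 ∈ [0, 8/27) → index 0
j=1: u_1=43/180 ∈ [0, 8/27) → index 0
j=2: u_2=73/180 ∈ [8/27, 16/27) → index 2
j=3: u_3=103/180 ∈ [8/27, 16/27) → index 2
j=4: u_4=133/180 ∈ [16/27, 20/27) → index 3
j=5: u_5=163/180 ∈ [20/27, 1) → index 5

0 0 2 2 3 5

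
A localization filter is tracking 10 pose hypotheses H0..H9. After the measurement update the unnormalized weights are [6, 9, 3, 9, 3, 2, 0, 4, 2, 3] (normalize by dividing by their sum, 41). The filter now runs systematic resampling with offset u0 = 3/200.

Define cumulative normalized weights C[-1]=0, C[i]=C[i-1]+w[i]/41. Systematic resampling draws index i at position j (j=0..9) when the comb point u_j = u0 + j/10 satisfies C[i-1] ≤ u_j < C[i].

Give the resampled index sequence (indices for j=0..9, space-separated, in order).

0 0 1 1 2 3 3 4 7 8

C = [6/41, 15/41, 18/41, 27/41, 30/41, 32/41, 32/41, 36/41, 38/41, 1]
j=0: u_0=3/200 ∈ [0, 6/41) → index 0
j=1: u_1=23/200 ∈ [0, 6/41) → index 0
j=2: u_2=43/200 ∈ [6/41, 15/41) → index 1
j=3: u_3=63/200 ∈ [6/41, 15/41) → index 1
j=4: u_4=83/200 ∈ [15/41, 18/41) → index 2
j=5: u_5=103/200 ∈ [18/41, 27/41) → index 3
j=6: u_6=123/200 ∈ [18/41, 27/41) → index 3
j=7: u_7=143/200 ∈ [27/41, 30/41) → index 4
j=8: u_8=163/200 ∈ [32/41, 36/41) → index 7
j=9: u_9=183/200 ∈ [36/41, 38/41) → index 8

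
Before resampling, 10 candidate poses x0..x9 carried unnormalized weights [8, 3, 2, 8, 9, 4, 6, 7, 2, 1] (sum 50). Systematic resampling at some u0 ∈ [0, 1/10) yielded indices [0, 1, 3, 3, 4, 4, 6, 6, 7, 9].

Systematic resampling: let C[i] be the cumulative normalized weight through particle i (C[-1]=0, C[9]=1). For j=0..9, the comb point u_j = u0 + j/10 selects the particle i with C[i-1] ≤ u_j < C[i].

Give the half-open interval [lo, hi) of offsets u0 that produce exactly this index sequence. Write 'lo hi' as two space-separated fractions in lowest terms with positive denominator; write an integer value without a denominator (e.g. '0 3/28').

2/25 1/10

C = [4/25, 11/50, 13/50, 21/50, 3/5, 17/25, 4/5, 47/50, 49/50, 1]
j=0 picked index 0: u0 ∈ [0, 4/25)
j=1 picked index 1: u0 ∈ [3/50, 3/25)
j=2 picked index 3: u0 ∈ [3/50, 11/50)
j=3 picked index 3: u0 ∈ [-1/25, 3/25)
j=4 picked index 4: u0 ∈ [1/50, 1/5)
j=5 picked index 4: u0 ∈ [-2/25, 1/10)
j=6 picked index 6: u0 ∈ [2/25, 1/5)
j=7 picked index 6: u0 ∈ [-1/50, 1/10)
j=8 picked index 7: u0 ∈ [0, 7/50)
j=9 picked index 9: u0 ∈ [2/25, 1/10)
intersection: [2/25, 1/10)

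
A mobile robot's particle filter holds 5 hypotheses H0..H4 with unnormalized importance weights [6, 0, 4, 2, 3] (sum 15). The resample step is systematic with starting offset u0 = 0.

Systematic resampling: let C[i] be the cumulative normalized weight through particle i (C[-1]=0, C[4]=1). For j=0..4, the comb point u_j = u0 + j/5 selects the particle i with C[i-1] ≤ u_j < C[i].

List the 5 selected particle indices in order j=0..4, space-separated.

C = [2/5, 2/5, 2/3, 4/5, 1]
j=0: u_0=0 ∈ [0, 2/5) → index 0
j=1: u_1=1/5 ∈ [0, 2/5) → index 0
j=2: u_2=2/5 ∈ [2/5, 2/3) → index 2
j=3: u_3=3/5 ∈ [2/5, 2/3) → index 2
j=4: u_4=4/5 ∈ [4/5, 1) → index 4

0 0 2 2 4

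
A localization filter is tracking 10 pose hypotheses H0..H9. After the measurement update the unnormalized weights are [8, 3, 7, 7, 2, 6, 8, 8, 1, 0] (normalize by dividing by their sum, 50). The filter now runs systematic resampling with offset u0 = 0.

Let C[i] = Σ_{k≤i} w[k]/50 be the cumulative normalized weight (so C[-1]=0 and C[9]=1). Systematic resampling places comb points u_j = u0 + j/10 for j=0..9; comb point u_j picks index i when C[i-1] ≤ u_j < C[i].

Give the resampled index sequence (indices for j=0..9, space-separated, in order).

C = [4/25, 11/50, 9/25, 1/2, 27/50, 33/50, 41/50, 49/50, 1, 1]
j=0: u_0=0 ∈ [0, 4/25) → index 0
j=1: u_1=1/10 ∈ [0, 4/25) → index 0
j=2: u_2=1/5 ∈ [4/25, 11/50) → index 1
j=3: u_3=3/10 ∈ [11/50, 9/25) → index 2
j=4: u_4=2/5 ∈ [9/25, 1/2) → index 3
j=5: u_5=1/2 ∈ [1/2, 27/50) → index 4
j=6: u_6=3/5 ∈ [27/50, 33/50) → index 5
j=7: u_7=7/10 ∈ [33/50, 41/50) → index 6
j=8: u_8=4/5 ∈ [33/50, 41/50) → index 6
j=9: u_9=9/10 ∈ [41/50, 49/50) → index 7

0 0 1 2 3 4 5 6 6 7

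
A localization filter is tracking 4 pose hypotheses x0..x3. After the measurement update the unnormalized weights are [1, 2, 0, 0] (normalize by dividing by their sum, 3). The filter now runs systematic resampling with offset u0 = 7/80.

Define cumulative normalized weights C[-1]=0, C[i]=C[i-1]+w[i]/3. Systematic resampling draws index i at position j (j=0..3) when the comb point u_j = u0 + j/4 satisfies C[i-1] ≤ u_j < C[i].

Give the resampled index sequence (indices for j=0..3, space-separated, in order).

0 1 1 1

C = [1/3, 1, 1, 1]
j=0: u_0=7/80 ∈ [0, 1/3) → index 0
j=1: u_1=27/80 ∈ [1/3, 1) → index 1
j=2: u_2=47/80 ∈ [1/3, 1) → index 1
j=3: u_3=67/80 ∈ [1/3, 1) → index 1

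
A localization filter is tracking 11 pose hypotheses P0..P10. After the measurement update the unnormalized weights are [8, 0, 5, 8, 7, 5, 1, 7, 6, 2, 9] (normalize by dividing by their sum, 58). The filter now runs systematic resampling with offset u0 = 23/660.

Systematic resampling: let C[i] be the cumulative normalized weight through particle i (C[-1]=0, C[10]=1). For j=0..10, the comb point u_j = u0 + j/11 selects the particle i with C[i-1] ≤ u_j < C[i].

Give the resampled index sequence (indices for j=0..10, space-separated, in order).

0 0 2 3 4 5 6 7 8 10 10

C = [4/29, 4/29, 13/58, 21/58, 14/29, 33/58, 17/29, 41/58, 47/58, 49/58, 1]
j=0: u_0=23/660 ∈ [0, 4/29) → index 0
j=1: u_1=83/660 ∈ [0, 4/29) → index 0
j=2: u_2=13/60 ∈ [4/29, 13/58) → index 2
j=3: u_3=203/660 ∈ [13/58, 21/58) → index 3
j=4: u_4=263/660 ∈ [21/58, 14/29) → index 4
j=5: u_5=323/660 ∈ [14/29, 33/58) → index 5
j=6: u_6=383/660 ∈ [33/58, 17/29) → index 6
j=7: u_7=443/660 ∈ [17/29, 41/58) → index 7
j=8: u_8=503/660 ∈ [41/58, 47/58) → index 8
j=9: u_9=563/660 ∈ [49/58, 1) → index 10
j=10: u_10=623/660 ∈ [49/58, 1) → index 10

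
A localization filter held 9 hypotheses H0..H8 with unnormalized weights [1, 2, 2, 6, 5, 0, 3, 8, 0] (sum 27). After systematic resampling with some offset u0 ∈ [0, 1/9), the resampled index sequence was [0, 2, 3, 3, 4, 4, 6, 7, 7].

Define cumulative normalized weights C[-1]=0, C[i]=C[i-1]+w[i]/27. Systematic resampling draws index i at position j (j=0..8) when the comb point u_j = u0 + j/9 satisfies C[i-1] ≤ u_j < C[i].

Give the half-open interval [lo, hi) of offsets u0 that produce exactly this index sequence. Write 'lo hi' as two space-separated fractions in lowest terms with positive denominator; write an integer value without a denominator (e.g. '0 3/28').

0 1/27

C = [1/27, 1/9, 5/27, 11/27, 16/27, 16/27, 19/27, 1, 1]
j=0 picked index 0: u0 ∈ [0, 1/27)
j=1 picked index 2: u0 ∈ [0, 2/27)
j=2 picked index 3: u0 ∈ [-1/27, 5/27)
j=3 picked index 3: u0 ∈ [-4/27, 2/27)
j=4 picked index 4: u0 ∈ [-1/27, 4/27)
j=5 picked index 4: u0 ∈ [-4/27, 1/27)
j=6 picked index 6: u0 ∈ [-2/27, 1/27)
j=7 picked index 7: u0 ∈ [-2/27, 2/9)
j=8 picked index 7: u0 ∈ [-5/27, 1/9)
intersection: [0, 1/27)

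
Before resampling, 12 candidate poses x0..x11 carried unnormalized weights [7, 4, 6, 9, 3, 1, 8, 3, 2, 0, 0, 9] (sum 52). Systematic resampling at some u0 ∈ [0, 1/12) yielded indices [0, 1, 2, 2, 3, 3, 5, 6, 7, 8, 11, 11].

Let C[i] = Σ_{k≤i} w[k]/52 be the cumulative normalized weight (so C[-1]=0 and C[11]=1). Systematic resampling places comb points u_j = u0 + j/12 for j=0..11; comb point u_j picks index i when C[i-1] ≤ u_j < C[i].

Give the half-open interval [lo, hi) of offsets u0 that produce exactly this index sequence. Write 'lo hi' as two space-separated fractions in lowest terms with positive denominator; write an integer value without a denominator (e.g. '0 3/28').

C = [7/52, 11/52, 17/52, 1/2, 29/52, 15/26, 19/26, 41/52, 43/52, 43/52, 43/52, 1]
j=0 picked index 0: u0 ∈ [0, 7/52)
j=1 picked index 1: u0 ∈ [2/39, 5/39)
j=2 picked index 2: u0 ∈ [7/156, 25/156)
j=3 picked index 2: u0 ∈ [-1/26, 1/13)
j=4 picked index 3: u0 ∈ [-1/156, 1/6)
j=5 picked index 3: u0 ∈ [-7/78, 1/12)
j=6 picked index 5: u0 ∈ [3/52, 1/13)
j=7 picked index 6: u0 ∈ [-1/156, 23/156)
j=8 picked index 7: u0 ∈ [5/78, 19/156)
j=9 picked index 8: u0 ∈ [1/26, 1/13)
j=10 picked index 11: u0 ∈ [-1/156, 1/6)
j=11 picked index 11: u0 ∈ [-7/78, 1/12)
intersection: [5/78, 1/13)

5/78 1/13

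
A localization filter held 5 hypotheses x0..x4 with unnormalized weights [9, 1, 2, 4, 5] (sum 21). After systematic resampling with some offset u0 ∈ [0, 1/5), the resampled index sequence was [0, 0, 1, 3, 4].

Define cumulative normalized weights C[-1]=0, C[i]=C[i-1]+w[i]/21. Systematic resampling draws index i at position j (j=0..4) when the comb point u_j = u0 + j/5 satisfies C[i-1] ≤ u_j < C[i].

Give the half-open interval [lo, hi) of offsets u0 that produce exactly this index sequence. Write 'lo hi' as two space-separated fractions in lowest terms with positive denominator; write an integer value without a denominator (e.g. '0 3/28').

C = [3/7, 10/21, 4/7, 16/21, 1]
j=0 picked index 0: u0 ∈ [0, 3/7)
j=1 picked index 0: u0 ∈ [-1/5, 8/35)
j=2 picked index 1: u0 ∈ [1/35, 8/105)
j=3 picked index 3: u0 ∈ [-1/35, 17/105)
j=4 picked index 4: u0 ∈ [-4/105, 1/5)
intersection: [1/35, 8/105)

1/35 8/105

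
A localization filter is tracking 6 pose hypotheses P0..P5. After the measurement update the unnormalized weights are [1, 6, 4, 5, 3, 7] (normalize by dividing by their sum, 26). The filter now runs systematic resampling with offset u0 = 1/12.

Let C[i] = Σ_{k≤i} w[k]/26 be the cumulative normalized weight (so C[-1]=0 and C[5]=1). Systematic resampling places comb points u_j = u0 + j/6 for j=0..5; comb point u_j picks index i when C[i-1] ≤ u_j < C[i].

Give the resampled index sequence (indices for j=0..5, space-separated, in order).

C = [1/26, 7/26, 11/26, 8/13, 19/26, 1]
j=0: u_0=1/12 ∈ [1/26, 7/26) → index 1
j=1: u_1=1/4 ∈ [1/26, 7/26) → index 1
j=2: u_2=5/12 ∈ [7/26, 11/26) → index 2
j=3: u_3=7/12 ∈ [11/26, 8/13) → index 3
j=4: u_4=3/4 ∈ [19/26, 1) → index 5
j=5: u_5=11/12 ∈ [19/26, 1) → index 5

1 1 2 3 5 5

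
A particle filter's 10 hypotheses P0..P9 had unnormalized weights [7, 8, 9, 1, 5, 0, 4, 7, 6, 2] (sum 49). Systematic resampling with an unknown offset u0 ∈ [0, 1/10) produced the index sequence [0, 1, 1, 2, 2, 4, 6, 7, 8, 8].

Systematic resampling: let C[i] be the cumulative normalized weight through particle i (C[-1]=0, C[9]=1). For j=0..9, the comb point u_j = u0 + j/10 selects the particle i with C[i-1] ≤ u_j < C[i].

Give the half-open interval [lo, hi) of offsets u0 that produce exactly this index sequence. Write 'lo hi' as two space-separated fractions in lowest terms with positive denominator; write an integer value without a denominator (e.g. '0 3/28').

3/70 29/490

C = [1/7, 15/49, 24/49, 25/49, 30/49, 30/49, 34/49, 41/49, 47/49, 1]
j=0 picked index 0: u0 ∈ [0, 1/7)
j=1 picked index 1: u0 ∈ [3/70, 101/490)
j=2 picked index 1: u0 ∈ [-2/35, 26/245)
j=3 picked index 2: u0 ∈ [3/490, 93/490)
j=4 picked index 2: u0 ∈ [-23/245, 22/245)
j=5 picked index 4: u0 ∈ [1/98, 11/98)
j=6 picked index 6: u0 ∈ [3/245, 23/245)
j=7 picked index 7: u0 ∈ [-3/490, 67/490)
j=8 picked index 8: u0 ∈ [9/245, 39/245)
j=9 picked index 8: u0 ∈ [-31/490, 29/490)
intersection: [3/70, 29/490)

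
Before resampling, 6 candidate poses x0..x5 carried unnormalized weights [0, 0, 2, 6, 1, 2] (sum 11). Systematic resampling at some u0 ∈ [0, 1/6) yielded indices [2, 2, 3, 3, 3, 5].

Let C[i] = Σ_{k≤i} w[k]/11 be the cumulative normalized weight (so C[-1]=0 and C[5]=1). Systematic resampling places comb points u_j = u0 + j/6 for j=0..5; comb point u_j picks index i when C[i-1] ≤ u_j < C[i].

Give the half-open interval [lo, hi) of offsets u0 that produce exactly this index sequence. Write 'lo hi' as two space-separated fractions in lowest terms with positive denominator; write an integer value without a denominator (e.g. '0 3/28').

C = [0, 0, 2/11, 8/11, 9/11, 1]
j=0 picked index 2: u0 ∈ [0, 2/11)
j=1 picked index 2: u0 ∈ [-1/6, 1/66)
j=2 picked index 3: u0 ∈ [-5/33, 13/33)
j=3 picked index 3: u0 ∈ [-7/22, 5/22)
j=4 picked index 3: u0 ∈ [-16/33, 2/33)
j=5 picked index 5: u0 ∈ [-1/66, 1/6)
intersection: [0, 1/66)

0 1/66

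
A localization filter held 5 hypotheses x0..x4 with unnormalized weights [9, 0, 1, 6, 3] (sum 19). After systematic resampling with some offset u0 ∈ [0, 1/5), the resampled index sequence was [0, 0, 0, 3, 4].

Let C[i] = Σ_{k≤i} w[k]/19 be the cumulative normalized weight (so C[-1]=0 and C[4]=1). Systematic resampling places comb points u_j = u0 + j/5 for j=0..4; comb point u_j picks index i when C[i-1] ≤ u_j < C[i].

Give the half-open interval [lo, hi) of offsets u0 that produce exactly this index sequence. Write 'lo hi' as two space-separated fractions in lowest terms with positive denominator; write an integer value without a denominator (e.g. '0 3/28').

4/95 7/95

C = [9/19, 9/19, 10/19, 16/19, 1]
j=0 picked index 0: u0 ∈ [0, 9/19)
j=1 picked index 0: u0 ∈ [-1/5, 26/95)
j=2 picked index 0: u0 ∈ [-2/5, 7/95)
j=3 picked index 3: u0 ∈ [-7/95, 23/95)
j=4 picked index 4: u0 ∈ [4/95, 1/5)
intersection: [4/95, 7/95)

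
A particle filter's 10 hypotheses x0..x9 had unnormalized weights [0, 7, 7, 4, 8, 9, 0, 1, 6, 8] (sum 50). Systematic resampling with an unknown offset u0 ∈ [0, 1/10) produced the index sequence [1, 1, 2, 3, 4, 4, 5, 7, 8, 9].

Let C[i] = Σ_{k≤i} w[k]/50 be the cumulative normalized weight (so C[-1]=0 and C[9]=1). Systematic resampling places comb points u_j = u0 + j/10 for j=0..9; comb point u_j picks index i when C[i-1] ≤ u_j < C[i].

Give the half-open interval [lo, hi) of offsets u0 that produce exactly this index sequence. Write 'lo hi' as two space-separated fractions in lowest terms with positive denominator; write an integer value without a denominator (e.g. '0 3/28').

0 1/50

C = [0, 7/50, 7/25, 9/25, 13/25, 7/10, 7/10, 18/25, 21/25, 1]
j=0 picked index 1: u0 ∈ [0, 7/50)
j=1 picked index 1: u0 ∈ [-1/10, 1/25)
j=2 picked index 2: u0 ∈ [-3/50, 2/25)
j=3 picked index 3: u0 ∈ [-1/50, 3/50)
j=4 picked index 4: u0 ∈ [-1/25, 3/25)
j=5 picked index 4: u0 ∈ [-7/50, 1/50)
j=6 picked index 5: u0 ∈ [-2/25, 1/10)
j=7 picked index 7: u0 ∈ [0, 1/50)
j=8 picked index 8: u0 ∈ [-2/25, 1/25)
j=9 picked index 9: u0 ∈ [-3/50, 1/10)
intersection: [0, 1/50)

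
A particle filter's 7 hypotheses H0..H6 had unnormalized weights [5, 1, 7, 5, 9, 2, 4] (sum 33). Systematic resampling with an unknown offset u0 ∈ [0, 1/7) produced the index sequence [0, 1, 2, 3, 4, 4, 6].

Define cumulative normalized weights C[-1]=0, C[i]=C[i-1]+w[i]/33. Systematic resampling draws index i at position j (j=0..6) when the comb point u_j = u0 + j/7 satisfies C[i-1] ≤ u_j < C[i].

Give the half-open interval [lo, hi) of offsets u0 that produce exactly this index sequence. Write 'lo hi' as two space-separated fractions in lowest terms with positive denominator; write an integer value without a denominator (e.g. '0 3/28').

5/231 3/77

C = [5/33, 2/11, 13/33, 6/11, 9/11, 29/33, 1]
j=0 picked index 0: u0 ∈ [0, 5/33)
j=1 picked index 1: u0 ∈ [2/231, 3/77)
j=2 picked index 2: u0 ∈ [-8/77, 25/231)
j=3 picked index 3: u0 ∈ [-8/231, 9/77)
j=4 picked index 4: u0 ∈ [-2/77, 19/77)
j=5 picked index 4: u0 ∈ [-13/77, 8/77)
j=6 picked index 6: u0 ∈ [5/231, 1/7)
intersection: [5/231, 3/77)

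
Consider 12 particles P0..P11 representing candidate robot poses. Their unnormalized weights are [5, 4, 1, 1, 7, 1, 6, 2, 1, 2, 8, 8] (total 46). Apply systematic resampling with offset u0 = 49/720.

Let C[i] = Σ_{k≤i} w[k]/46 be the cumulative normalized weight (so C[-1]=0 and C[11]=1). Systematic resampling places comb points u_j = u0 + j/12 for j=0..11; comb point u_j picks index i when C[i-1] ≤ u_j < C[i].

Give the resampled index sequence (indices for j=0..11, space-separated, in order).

0 1 3 4 5 6 7 9 10 10 11 11

C = [5/46, 9/46, 5/23, 11/46, 9/23, 19/46, 25/46, 27/46, 14/23, 15/23, 19/23, 1]
j=0: u_0=49/720 ∈ [0, 5/46) → index 0
j=1: u_1=109/720 ∈ [5/46, 9/46) → index 1
j=2: u_2=169/720 ∈ [5/23, 11/46) → index 3
j=3: u_3=229/720 ∈ [11/46, 9/23) → index 4
j=4: u_4=289/720 ∈ [9/23, 19/46) → index 5
j=5: u_5=349/720 ∈ [19/46, 25/46) → index 6
j=6: u_6=409/720 ∈ [25/46, 27/46) → index 7
j=7: u_7=469/720 ∈ [14/23, 15/23) → index 9
j=8: u_8=529/720 ∈ [15/23, 19/23) → index 10
j=9: u_9=589/720 ∈ [15/23, 19/23) → index 10
j=10: u_10=649/720 ∈ [19/23, 1) → index 11
j=11: u_11=709/720 ∈ [19/23, 1) → index 11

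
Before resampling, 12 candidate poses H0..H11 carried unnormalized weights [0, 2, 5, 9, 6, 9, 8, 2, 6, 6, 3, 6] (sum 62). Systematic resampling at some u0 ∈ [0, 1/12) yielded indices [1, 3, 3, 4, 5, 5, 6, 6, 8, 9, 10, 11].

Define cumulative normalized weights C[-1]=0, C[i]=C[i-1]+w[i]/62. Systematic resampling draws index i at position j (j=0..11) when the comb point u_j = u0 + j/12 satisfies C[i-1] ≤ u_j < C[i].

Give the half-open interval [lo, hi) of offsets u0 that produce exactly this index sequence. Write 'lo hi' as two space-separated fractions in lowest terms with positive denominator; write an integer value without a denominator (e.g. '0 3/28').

11/372 1/31

C = [0, 1/31, 7/62, 8/31, 11/31, 1/2, 39/62, 41/62, 47/62, 53/62, 28/31, 1]
j=0 picked index 1: u0 ∈ [0, 1/31)
j=1 picked index 3: u0 ∈ [11/372, 65/372)
j=2 picked index 3: u0 ∈ [-5/93, 17/186)
j=3 picked index 4: u0 ∈ [1/124, 13/124)
j=4 picked index 5: u0 ∈ [2/93, 1/6)
j=5 picked index 5: u0 ∈ [-23/372, 1/12)
j=6 picked index 6: u0 ∈ [0, 4/31)
j=7 picked index 6: u0 ∈ [-1/12, 17/372)
j=8 picked index 8: u0 ∈ [-1/186, 17/186)
j=9 picked index 9: u0 ∈ [1/124, 13/124)
j=10 picked index 10: u0 ∈ [2/93, 13/186)
j=11 picked index 11: u0 ∈ [-5/372, 1/12)
intersection: [11/372, 1/31)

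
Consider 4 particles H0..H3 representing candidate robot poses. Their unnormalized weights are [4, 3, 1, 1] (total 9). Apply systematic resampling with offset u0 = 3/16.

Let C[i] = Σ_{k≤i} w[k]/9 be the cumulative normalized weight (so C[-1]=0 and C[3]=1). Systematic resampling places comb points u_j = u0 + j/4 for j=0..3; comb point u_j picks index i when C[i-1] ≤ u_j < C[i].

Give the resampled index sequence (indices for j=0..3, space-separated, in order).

0 0 1 3

C = [4/9, 7/9, 8/9, 1]
j=0: u_0=3/16 ∈ [0, 4/9) → index 0
j=1: u_1=7/16 ∈ [0, 4/9) → index 0
j=2: u_2=11/16 ∈ [4/9, 7/9) → index 1
j=3: u_3=15/16 ∈ [8/9, 1) → index 3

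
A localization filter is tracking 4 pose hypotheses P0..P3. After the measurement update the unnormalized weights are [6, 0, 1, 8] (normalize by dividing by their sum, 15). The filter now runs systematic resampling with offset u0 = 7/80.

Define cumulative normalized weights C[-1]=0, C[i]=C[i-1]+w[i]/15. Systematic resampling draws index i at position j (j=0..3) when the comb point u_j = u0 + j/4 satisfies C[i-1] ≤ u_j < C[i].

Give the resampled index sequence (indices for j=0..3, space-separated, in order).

C = [2/5, 2/5, 7/15, 1]
j=0: u_0=7/80 ∈ [0, 2/5) → index 0
j=1: u_1=27/80 ∈ [0, 2/5) → index 0
j=2: u_2=47/80 ∈ [7/15, 1) → index 3
j=3: u_3=67/80 ∈ [7/15, 1) → index 3

0 0 3 3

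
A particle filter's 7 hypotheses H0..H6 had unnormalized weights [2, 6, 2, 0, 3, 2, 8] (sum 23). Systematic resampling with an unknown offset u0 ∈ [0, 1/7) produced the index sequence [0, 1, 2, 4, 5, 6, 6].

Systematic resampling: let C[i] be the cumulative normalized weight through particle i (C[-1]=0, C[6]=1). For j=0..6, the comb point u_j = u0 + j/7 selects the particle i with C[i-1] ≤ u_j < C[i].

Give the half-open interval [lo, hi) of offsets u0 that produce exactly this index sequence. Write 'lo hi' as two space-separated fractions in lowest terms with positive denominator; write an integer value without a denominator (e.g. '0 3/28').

C = [2/23, 8/23, 10/23, 10/23, 13/23, 15/23, 1]
j=0 picked index 0: u0 ∈ [0, 2/23)
j=1 picked index 1: u0 ∈ [-9/161, 33/161)
j=2 picked index 2: u0 ∈ [10/161, 24/161)
j=3 picked index 4: u0 ∈ [1/161, 22/161)
j=4 picked index 5: u0 ∈ [-1/161, 13/161)
j=5 picked index 6: u0 ∈ [-10/161, 2/7)
j=6 picked index 6: u0 ∈ [-33/161, 1/7)
intersection: [10/161, 13/161)

10/161 13/161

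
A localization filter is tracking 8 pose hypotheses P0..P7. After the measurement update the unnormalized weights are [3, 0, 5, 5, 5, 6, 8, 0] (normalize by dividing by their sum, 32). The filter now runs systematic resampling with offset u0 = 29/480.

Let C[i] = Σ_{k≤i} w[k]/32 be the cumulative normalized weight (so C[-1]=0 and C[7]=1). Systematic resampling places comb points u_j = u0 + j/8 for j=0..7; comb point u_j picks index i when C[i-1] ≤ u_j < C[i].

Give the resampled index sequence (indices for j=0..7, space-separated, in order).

C = [3/32, 3/32, 1/4, 13/32, 9/16, 3/4, 1, 1]
j=0: u_0=29/480 ∈ [0, 3/32) → index 0
j=1: u_1=89/480 ∈ [3/32, 1/4) → index 2
j=2: u_2=149/480 ∈ [1/4, 13/32) → index 3
j=3: u_3=209/480 ∈ [13/32, 9/16) → index 4
j=4: u_4=269/480 ∈ [13/32, 9/16) → index 4
j=5: u_5=329/480 ∈ [9/16, 3/4) → index 5
j=6: u_6=389/480 ∈ [3/4, 1) → index 6
j=7: u_7=449/480 ∈ [3/4, 1) → index 6

0 2 3 4 4 5 6 6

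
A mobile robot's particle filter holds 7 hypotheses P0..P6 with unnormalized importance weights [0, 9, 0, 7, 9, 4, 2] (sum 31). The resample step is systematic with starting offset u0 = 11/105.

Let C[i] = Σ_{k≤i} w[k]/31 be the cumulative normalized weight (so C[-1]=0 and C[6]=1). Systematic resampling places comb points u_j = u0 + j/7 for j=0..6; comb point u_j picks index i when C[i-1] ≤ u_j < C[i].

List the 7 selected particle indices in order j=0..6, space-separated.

C = [0, 9/31, 9/31, 16/31, 25/31, 29/31, 1]
j=0: u_0=11/105 ∈ [0, 9/31) → index 1
j=1: u_1=26/105 ∈ [0, 9/31) → index 1
j=2: u_2=41/105 ∈ [9/31, 16/31) → index 3
j=3: u_3=8/15 ∈ [16/31, 25/31) → index 4
j=4: u_4=71/105 ∈ [16/31, 25/31) → index 4
j=5: u_5=86/105 ∈ [25/31, 29/31) → index 5
j=6: u_6=101/105 ∈ [29/31, 1) → index 6

1 1 3 4 4 5 6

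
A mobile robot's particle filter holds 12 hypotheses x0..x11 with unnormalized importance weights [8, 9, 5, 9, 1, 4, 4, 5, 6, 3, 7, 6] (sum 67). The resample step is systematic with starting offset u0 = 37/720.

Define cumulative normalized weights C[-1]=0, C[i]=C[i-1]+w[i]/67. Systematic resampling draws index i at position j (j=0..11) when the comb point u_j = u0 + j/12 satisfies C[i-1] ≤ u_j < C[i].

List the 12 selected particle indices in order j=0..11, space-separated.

0 1 1 2 3 4 6 7 8 9 10 11

C = [8/67, 17/67, 22/67, 31/67, 32/67, 36/67, 40/67, 45/67, 51/67, 54/67, 61/67, 1]
j=0: u_0=37/720 ∈ [0, 8/67) → index 0
j=1: u_1=97/720 ∈ [8/67, 17/67) → index 1
j=2: u_2=157/720 ∈ [8/67, 17/67) → index 1
j=3: u_3=217/720 ∈ [17/67, 22/67) → index 2
j=4: u_4=277/720 ∈ [22/67, 31/67) → index 3
j=5: u_5=337/720 ∈ [31/67, 32/67) → index 4
j=6: u_6=397/720 ∈ [36/67, 40/67) → index 6
j=7: u_7=457/720 ∈ [40/67, 45/67) → index 7
j=8: u_8=517/720 ∈ [45/67, 51/67) → index 8
j=9: u_9=577/720 ∈ [51/67, 54/67) → index 9
j=10: u_10=637/720 ∈ [54/67, 61/67) → index 10
j=11: u_11=697/720 ∈ [61/67, 1) → index 11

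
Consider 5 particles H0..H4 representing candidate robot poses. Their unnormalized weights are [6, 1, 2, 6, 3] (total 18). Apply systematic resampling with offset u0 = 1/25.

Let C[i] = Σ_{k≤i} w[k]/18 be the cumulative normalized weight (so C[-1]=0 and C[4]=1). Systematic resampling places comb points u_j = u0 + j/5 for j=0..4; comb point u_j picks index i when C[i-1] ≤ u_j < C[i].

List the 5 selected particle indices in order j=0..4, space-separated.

C = [1/3, 7/18, 1/2, 5/6, 1]
j=0: u_0=1/25 ∈ [0, 1/3) → index 0
j=1: u_1=6/25 ∈ [0, 1/3) → index 0
j=2: u_2=11/25 ∈ [7/18, 1/2) → index 2
j=3: u_3=16/25 ∈ [1/2, 5/6) → index 3
j=4: u_4=21/25 ∈ [5/6, 1) → index 4

0 0 2 3 4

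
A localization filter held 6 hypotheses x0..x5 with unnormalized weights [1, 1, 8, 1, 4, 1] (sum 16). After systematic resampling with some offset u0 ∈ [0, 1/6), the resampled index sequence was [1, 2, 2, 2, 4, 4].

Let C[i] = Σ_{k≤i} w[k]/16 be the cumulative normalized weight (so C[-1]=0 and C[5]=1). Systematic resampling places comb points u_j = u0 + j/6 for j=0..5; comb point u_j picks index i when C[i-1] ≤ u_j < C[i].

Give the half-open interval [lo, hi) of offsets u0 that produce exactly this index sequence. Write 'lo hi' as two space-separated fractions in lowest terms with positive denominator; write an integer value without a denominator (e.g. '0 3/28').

1/16 5/48

C = [1/16, 1/8, 5/8, 11/16, 15/16, 1]
j=0 picked index 1: u0 ∈ [1/16, 1/8)
j=1 picked index 2: u0 ∈ [-1/24, 11/24)
j=2 picked index 2: u0 ∈ [-5/24, 7/24)
j=3 picked index 2: u0 ∈ [-3/8, 1/8)
j=4 picked index 4: u0 ∈ [1/48, 13/48)
j=5 picked index 4: u0 ∈ [-7/48, 5/48)
intersection: [1/16, 5/48)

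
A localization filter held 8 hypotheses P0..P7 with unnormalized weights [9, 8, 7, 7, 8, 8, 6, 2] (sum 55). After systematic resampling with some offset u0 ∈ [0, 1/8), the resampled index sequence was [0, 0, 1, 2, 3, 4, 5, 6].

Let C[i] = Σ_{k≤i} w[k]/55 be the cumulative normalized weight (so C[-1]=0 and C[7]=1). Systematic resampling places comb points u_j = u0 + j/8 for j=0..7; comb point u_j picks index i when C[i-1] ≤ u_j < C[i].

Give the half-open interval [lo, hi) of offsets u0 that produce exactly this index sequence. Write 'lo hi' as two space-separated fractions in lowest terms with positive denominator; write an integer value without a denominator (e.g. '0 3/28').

C = [9/55, 17/55, 24/55, 31/55, 39/55, 47/55, 53/55, 1]
j=0 picked index 0: u0 ∈ [0, 9/55)
j=1 picked index 0: u0 ∈ [-1/8, 17/440)
j=2 picked index 1: u0 ∈ [-19/220, 13/220)
j=3 picked index 2: u0 ∈ [-29/440, 27/440)
j=4 picked index 3: u0 ∈ [-7/110, 7/110)
j=5 picked index 4: u0 ∈ [-27/440, 37/440)
j=6 picked index 5: u0 ∈ [-9/220, 23/220)
j=7 picked index 6: u0 ∈ [-9/440, 39/440)
intersection: [0, 17/440)

0 17/440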